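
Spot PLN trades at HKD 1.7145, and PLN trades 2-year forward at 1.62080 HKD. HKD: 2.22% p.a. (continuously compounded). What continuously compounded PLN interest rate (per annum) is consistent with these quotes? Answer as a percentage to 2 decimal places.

T = 2 years.
By CIP, F/S equals the HKD-to-PLN growth ratio: 1.6208/1.7145 = 0.9453485.
HKD growth factor: e^(0.0222×2) = 1.0454004.
That pins the PLN growth at 1.105836.
r = ln(1.105836)/2 = 0.050301 → 5.03%.

5.03%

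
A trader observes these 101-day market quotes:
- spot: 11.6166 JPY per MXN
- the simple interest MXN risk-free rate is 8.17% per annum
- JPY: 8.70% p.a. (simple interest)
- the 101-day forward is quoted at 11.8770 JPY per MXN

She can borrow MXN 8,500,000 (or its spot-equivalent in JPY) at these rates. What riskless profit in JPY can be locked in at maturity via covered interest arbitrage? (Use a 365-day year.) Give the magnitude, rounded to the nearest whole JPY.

JPY 2,118,628

T = 101/365 years.
Keep in MXN, deliver into the forward: 8,500,000·1.02260739726·11.8770 = JPY 103,236,818.49.
Swap to JPY now, deposit: 8,500,000·11.6166·1.0240739726 = JPY 101,118,190.54.
The quoted forward overvalues MXN, so borrow JPY, buy MXN at spot, deposit the MXN at 8.17%, and sell the proceeds forward at 11.8770.
Profit = 103,236,818.49 − 101,118,190.54 = JPY 2,118,628.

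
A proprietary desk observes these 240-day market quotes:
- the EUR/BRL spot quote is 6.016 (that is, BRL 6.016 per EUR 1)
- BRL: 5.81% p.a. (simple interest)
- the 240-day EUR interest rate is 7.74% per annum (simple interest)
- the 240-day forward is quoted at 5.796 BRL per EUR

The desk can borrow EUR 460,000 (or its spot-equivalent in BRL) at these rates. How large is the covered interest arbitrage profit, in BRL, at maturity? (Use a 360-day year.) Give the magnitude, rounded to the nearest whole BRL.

BRL 70,815

T = 240/360 years.
Invest the EUR and cover forward: 460,000 × 1.051600 × 5.796 = BRL 2,803,733.86.
Convert at spot and invest in BRL: 460,000 × 6.016 × 1.038733333 = BRL 2,874,549.08.
The quoted forward undervalues EUR, so borrow EUR, convert to BRL at spot, deposit the BRL at 5.81%, and buy EUR forward at 5.796 to cover the loan.
Profit = 2,874,549.08 − 2,803,733.86 = BRL 70,815.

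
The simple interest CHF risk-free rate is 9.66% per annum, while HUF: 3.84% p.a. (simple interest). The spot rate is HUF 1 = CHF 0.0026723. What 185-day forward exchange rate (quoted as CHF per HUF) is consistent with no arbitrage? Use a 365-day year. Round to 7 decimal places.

T = 185/365 years.
Growth of 1 CHF over T: 1 + 0.0966×185/365 = 1.0489616.
HUF accumulates by 1 + 0.0384×185/365 = 1.019463.
Forward (CHF per HUF) = 0.0026723 × 1.0489616 / 1.019463 = 0.002749624.

0.0027496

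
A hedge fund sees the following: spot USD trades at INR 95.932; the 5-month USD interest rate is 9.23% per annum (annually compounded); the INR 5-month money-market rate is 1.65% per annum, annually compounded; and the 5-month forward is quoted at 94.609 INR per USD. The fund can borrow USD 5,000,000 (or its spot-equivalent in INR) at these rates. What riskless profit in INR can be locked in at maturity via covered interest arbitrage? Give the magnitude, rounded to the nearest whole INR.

T = 5/12 years.
Invest the USD and cover forward: 5,000,000 × 1.03747061728 × 94.609 = INR 490,770,288.15.
Convert at spot and invest in INR: 5,000,000 × 95.932 × 1.00684219915 = INR 482,941,929.24.
The quoted forward overvalues USD, so borrow INR, buy USD at spot, deposit the USD at 9.23%, and sell the proceeds forward at 94.609.
Arbitrage profit = |490,770,288.15 − 482,941,929.24| = INR 7,828,359.

INR 7,828,359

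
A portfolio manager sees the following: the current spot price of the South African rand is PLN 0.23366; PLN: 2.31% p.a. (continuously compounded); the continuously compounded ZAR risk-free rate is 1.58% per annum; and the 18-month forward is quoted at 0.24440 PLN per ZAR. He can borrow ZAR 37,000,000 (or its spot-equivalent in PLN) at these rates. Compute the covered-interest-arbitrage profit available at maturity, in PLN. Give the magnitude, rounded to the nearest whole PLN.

T = 18/12 years.
Route A — deposit ZAR, sell forward: 37,000,000 × 1.023983077 × 0.24440 = PLN 9,259,674.17.
Route B — convert at spot, deposit PLN: 37,000,000 × 0.23366 × 1.035257305 = PLN 8,950,234.21.
The quoted forward overvalues ZAR, so borrow PLN, buy ZAR at spot, deposit the ZAR at 1.58%, and sell the proceeds forward at 0.24440.
Profit = 9,259,674.17 − 8,950,234.21 = PLN 309,440.

PLN 309,440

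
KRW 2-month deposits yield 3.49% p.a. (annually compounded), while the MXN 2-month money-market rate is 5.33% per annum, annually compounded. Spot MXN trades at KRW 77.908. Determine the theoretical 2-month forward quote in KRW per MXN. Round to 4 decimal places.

77.6795

T = 2/12 years.
Growth of 1 KRW over T: (1 + 0.0349)^(2/12) = 1.00573384.
MXN growth factor: (1 + 0.0533)^(2/12) = 1.00869224.
Forward (KRW per MXN) = 77.908 × 1.00573384 / 1.00869224 = 77.679503.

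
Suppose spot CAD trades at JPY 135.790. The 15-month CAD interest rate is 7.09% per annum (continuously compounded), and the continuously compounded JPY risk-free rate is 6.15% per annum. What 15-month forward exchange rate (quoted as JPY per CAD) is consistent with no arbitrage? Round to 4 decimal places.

134.2038

T = 15/12 years.
JPY accumulates by e^(0.0615×15/12) = 1.07990708.
CAD growth factor: e^(0.0709×15/12) = 1.092670828.
CIP: F = S · (grow JPY)/(grow CAD) = 135.79 × 1.07990708/1.092670828 = 134.203805 JPY per CAD.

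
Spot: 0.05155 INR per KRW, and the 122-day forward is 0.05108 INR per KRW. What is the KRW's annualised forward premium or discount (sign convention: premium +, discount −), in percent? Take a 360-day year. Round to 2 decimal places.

-2.69%

T = 122/360 years.
(F − S)/S = (0.05108 − 0.05155)/0.05155 = -0.0091174.
×(1/T) gives -2.69% p.a.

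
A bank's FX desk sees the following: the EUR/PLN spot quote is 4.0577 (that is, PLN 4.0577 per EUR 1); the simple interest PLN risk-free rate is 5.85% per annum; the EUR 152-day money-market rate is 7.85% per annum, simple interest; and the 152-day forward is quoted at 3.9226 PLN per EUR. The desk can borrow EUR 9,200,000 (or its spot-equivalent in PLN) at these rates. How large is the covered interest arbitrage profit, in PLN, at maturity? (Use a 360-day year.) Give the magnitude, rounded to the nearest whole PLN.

PLN 968,878

T = 152/360 years.
Invest the EUR and cover forward: 9,200,000 × 1.0331444444 × 3.9226 = PLN 37,284,034.06.
Convert at spot and invest in PLN: 9,200,000 × 4.0577 × 1.024700 = PLN 38,252,911.75.
The quoted forward undervalues EUR, so borrow EUR, convert to PLN at spot, deposit the PLN at 5.85%, and buy EUR forward at 3.9226 to cover the loan.
Profit = 38,252,911.75 − 37,284,034.06 = PLN 968,878.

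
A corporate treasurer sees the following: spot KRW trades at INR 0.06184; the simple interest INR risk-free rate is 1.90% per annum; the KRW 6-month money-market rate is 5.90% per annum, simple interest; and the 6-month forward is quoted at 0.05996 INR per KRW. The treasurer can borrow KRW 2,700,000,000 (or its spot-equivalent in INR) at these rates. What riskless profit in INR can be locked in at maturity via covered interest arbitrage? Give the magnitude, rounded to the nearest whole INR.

T = 6/12 years.
Route A — deposit KRW, sell forward: 2,700,000,000 × 1.029500 × 0.05996 = INR 166,667,814.00.
Route B — convert at spot, deposit INR: 2,700,000,000 × 0.06184 × 1.009500 = INR 168,554,196.00.
The quoted forward undervalues KRW, so borrow KRW, convert to INR at spot, deposit the INR at 1.90%, and buy KRW forward at 0.05996 to cover the loan.
Arbitrage profit = |166,667,814.00 − 168,554,196.00| = INR 1,886,382.

INR 1,886,382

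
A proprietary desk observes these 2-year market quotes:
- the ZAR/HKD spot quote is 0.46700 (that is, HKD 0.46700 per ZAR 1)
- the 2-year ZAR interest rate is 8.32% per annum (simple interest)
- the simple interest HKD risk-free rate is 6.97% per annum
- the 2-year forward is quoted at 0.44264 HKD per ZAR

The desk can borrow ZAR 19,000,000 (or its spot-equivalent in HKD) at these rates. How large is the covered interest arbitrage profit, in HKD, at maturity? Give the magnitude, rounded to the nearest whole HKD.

HKD 300,286

T = 2 years.
Invest the ZAR and cover forward: 19,000,000 × 1.166400 × 0.44264 = HKD 9,809,610.62.
Convert at spot and invest in HKD: 19,000,000 × 0.46700 × 1.139400 = HKD 10,109,896.20.
The quoted forward undervalues ZAR, so borrow ZAR, convert to HKD at spot, deposit the HKD at 6.97%, and buy ZAR forward at 0.44264 to cover the loan.
Profit = 10,109,896.20 − 9,809,610.62 = HKD 300,286.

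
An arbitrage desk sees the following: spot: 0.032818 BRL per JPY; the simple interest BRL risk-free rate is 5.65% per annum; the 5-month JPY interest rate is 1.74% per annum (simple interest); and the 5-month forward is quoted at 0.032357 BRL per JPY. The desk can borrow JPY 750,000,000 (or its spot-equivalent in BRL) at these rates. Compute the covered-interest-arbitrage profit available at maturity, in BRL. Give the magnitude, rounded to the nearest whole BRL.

BRL 749,252

T = 5/12 years.
Invest the JPY and cover forward: 750,000,000 × 1.007250 × 0.032357 = BRL 24,443,691.19.
Convert at spot and invest in BRL: 750,000,000 × 0.032818 × 1.0235416667 = BRL 25,192,942.81.
The quoted forward undervalues JPY, so borrow JPY, convert to BRL at spot, deposit the BRL at 5.65%, and buy JPY forward at 0.032357 to cover the loan.
The gap between the two covered legs is BRL 749,252.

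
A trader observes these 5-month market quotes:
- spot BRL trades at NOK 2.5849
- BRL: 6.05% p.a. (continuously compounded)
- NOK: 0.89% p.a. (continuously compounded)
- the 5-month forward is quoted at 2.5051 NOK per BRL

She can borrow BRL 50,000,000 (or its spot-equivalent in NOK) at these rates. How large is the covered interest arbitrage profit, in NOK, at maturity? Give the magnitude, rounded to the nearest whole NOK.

T = 5/12 years.
Invest the BRL and cover forward: 50,000,000 × 1.02552875009 × 2.5051 = NOK 128,452,603.59.
Convert at spot and invest in NOK: 50,000,000 × 2.5849 × 1.00371521771 = NOK 129,725,173.31.
The quoted forward undervalues BRL, so borrow BRL, convert to NOK at spot, deposit the NOK at 0.89%, and buy BRL forward at 2.5051 to cover the loan.
Profit = 129,725,173.31 − 128,452,603.59 = NOK 1,272,570.

NOK 1,272,570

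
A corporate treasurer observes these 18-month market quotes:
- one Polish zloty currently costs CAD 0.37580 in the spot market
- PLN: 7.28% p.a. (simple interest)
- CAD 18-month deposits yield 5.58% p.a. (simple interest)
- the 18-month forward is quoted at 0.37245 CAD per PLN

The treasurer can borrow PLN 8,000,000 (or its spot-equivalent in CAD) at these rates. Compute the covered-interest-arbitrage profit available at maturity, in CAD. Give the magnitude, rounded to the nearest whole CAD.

CAD 46,937

T = 18/12 years.
Route A — deposit PLN, sell forward: 8,000,000 × 1.109200 × 0.37245 = CAD 3,304,972.32.
Route B — convert at spot, deposit CAD: 8,000,000 × 0.37580 × 1.083700 = CAD 3,258,035.68.
The quoted forward overvalues PLN, so borrow CAD, buy PLN at spot, deposit the PLN at 7.28%, and sell the proceeds forward at 0.37245.
Profit = 3,304,972.32 − 3,258,035.68 = CAD 46,937.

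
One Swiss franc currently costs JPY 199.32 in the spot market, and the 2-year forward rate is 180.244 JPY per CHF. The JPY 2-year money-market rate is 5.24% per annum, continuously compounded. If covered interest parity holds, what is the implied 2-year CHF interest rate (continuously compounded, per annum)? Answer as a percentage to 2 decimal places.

10.27%

T = 2 years.
By CIP, F/S equals the JPY-to-CHF growth ratio: 180.244/199.32 = 0.9042946.
JPY growth factor: e^(0.0524×2) = 1.1104885.
That pins the CHF growth at 1.2280163.
r = ln(1.2280163)/2 = 0.102700 → 10.27%.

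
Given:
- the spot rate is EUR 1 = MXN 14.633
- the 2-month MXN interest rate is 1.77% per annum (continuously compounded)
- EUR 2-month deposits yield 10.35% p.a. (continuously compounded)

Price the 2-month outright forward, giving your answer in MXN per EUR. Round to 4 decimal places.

14.4252

T = 2/12 years.
MXN accumulates by e^(0.0177×2/12) = 1.00295436.
EUR accumulates by e^(0.1035×2/12) = 1.01739964.
So F = 14.633 × 1.00295436 / 1.01739964 = 14.425237 (MXN/EUR).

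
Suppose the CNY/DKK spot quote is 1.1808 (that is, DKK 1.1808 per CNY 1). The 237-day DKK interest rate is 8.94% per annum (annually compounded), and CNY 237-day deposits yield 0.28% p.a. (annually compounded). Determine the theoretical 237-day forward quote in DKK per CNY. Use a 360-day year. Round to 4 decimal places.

1.2470

T = 237/360 years.
Growth of 1 DKK over T: (1 + 0.0894)^(237/360) = 1.0579903.
CNY growth factor: (1 + 0.0028)^(237/360) = 1.0018425.
CIP: F = S · (grow DKK)/(grow CNY) = 1.1808 × 1.0579903/1.0018425 = 1.246977 DKK per CNY.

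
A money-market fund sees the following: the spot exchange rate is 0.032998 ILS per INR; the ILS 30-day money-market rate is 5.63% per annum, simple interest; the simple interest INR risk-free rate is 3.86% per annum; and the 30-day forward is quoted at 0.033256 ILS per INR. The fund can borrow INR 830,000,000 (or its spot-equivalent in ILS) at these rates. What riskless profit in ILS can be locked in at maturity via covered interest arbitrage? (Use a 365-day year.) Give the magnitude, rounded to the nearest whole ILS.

T = 30/365 years.
Route A — deposit INR, sell forward: 830,000,000 × 1.0031726027 × 0.033256 = ILS 27,690,051.70.
Route B — convert at spot, deposit ILS: 830,000,000 × 0.032998 × 1.0046273973 = ILS 27,515,076.73.
The quoted forward overvalues INR, so borrow ILS, buy INR at spot, deposit the INR at 3.86%, and sell the proceeds forward at 0.033256.
The gap between the two covered legs is ILS 174,975.

ILS 174,975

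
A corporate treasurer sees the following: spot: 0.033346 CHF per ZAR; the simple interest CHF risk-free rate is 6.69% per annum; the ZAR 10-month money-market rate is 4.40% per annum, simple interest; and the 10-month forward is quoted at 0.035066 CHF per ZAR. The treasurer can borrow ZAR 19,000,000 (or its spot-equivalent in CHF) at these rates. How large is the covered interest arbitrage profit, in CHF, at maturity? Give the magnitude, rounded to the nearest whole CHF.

CHF 21,788

T = 10/12 years.
Invest the ZAR and cover forward: 19,000,000 × 1.03666667 × 0.035066 = CHF 690,683.32.
Convert at spot and invest in CHF: 19,000,000 × 0.033346 × 1.055750 = CHF 668,895.75.
The quoted forward overvalues ZAR, so borrow CHF, buy ZAR at spot, deposit the ZAR at 4.40%, and sell the proceeds forward at 0.035066.
The gap between the two covered legs is CHF 21,788.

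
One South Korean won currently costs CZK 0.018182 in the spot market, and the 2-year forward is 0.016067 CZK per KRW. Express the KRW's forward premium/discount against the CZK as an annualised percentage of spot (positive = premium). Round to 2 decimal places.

-5.82%

T = 2 years.
KRW trades forward at -11.63238% vs spot over the period.
Per annum: -0.1163238 / 2 = -0.058162 = -5.82%.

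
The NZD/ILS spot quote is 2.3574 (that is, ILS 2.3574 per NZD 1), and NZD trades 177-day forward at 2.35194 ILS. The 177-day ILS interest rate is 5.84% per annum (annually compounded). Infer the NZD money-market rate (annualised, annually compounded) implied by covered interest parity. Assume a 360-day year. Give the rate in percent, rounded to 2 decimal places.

6.34%

T = 177/360 years.
CIP gives F = S · g_ILS/g_NZD, so g_ILS/g_NZD = 2.35194/2.3574 = 0.9976839.
ILS growth factor: (1 + 0.0584)^(177/360) = 1.0282992.
So the NZD growth factor = 1.0306864.
Annualise: 1.0306864^(360/177) − 1 = 0.063403 = 6.34%.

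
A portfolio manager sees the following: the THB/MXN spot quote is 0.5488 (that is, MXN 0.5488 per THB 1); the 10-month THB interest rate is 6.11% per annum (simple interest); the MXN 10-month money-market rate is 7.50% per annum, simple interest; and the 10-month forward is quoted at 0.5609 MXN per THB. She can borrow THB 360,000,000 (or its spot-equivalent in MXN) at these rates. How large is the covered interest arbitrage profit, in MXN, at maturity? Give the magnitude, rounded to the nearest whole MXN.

T = 10/12 years.
Invest the THB and cover forward: 360,000,000 × 1.05091666667 × 0.5609 = MXN 212,205,297.00.
Convert at spot and invest in MXN: 360,000,000 × 0.5488 × 1.062500 = MXN 209,916,000.00.
The quoted forward overvalues THB, so borrow MXN, buy THB at spot, deposit the THB at 6.11%, and sell the proceeds forward at 0.5609.
The gap between the two covered legs is MXN 2,289,297.

MXN 2,289,297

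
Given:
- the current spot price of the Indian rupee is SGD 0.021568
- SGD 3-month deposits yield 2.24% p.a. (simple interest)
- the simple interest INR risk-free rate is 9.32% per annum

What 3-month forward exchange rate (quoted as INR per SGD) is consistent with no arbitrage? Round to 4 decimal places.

47.1811

T = 3/12 years.
SGD growth factor: 1 + 0.0224×3/12 = 1.005600.
Growth of 1 INR over T: 1 + 0.0932×3/12 = 1.023300.
So F = 0.021568 × 1.005600 / 1.023300 = 0.021194939 (SGD/INR).
Quoted the other way: 1/0.021194939 = 47.1811 INR per SGD.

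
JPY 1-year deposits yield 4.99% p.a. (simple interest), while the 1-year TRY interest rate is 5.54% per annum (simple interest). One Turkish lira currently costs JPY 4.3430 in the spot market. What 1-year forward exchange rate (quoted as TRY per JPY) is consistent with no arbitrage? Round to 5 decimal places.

T = 1 year.
JPY growth factor: 1 + 0.0499×1 = 1.049900.
TRY accumulates by 1 + 0.0554×1 = 1.055400.
CIP: F = S · (grow JPY)/(grow TRY) = 4.343 × 1.049900/1.055400 = 4.320367 JPY per TRY.
Invert for TRY per JPY: 1 / 4.320367 = 0.23146.

0.23146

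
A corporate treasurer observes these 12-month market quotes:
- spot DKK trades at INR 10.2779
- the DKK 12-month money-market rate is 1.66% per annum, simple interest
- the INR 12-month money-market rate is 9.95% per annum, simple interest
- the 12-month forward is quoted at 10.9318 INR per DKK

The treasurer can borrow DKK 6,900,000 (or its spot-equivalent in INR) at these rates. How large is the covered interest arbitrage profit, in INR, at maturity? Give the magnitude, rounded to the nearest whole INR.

T = 1 year.
Keep in DKK, deliver into the forward: 6,900,000·1.016600·10.9318 = INR 76,681,548.37.
Swap to INR now, deposit: 6,900,000·10.2779·1.099500 = INR 77,973,802.25.
The quoted forward undervalues DKK, so borrow DKK, convert to INR at spot, deposit the INR at 9.95%, and buy DKK forward at 10.9318 to cover the loan.
Profit = 77,973,802.25 − 76,681,548.37 = INR 1,292,254.

INR 1,292,254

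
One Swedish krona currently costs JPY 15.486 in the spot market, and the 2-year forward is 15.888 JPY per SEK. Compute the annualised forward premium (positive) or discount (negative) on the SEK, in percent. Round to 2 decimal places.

+1.30%

T = 2 years.
Period premium: (15.888 − 15.486)/15.486 = 0.0259589.
×(1/T) gives 1.30% p.a.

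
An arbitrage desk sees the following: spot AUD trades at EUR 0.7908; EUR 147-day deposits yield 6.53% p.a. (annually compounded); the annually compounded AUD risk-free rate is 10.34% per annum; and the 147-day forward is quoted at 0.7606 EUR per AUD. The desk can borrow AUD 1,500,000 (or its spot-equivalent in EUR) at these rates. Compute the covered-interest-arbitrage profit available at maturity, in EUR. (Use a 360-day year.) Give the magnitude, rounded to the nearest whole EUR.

EUR 29,565

T = 147/360 years.
Invest the AUD and cover forward: 1,500,000 × 1.040996574 × 0.7606 = EUR 1,187,672.99.
Convert at spot and invest in EUR: 1,500,000 × 0.7908 × 1.026166195 = EUR 1,217,238.34.
The quoted forward undervalues AUD, so borrow AUD, convert to EUR at spot, deposit the EUR at 6.53%, and buy AUD forward at 0.7606 to cover the loan.
Arbitrage profit = |1,187,672.99 − 1,217,238.34| = EUR 29,565.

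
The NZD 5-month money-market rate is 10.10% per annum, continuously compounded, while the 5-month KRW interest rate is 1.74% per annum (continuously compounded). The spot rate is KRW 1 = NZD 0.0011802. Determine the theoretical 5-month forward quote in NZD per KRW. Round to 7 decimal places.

T = 5/12 years.
Growth of 1 NZD over T: e^(0.1010×5/12) = 1.0429814.
KRW growth factor: e^(0.0174×5/12) = 1.0072763.
Forward (NZD per KRW) = 0.0011802 × 1.0429814 / 1.0072763 = 0.001222035.

0.0012220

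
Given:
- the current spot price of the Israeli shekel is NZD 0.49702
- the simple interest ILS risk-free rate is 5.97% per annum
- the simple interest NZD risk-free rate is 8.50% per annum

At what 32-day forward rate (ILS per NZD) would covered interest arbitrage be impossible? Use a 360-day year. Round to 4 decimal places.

2.0075

T = 32/360 years.
NZD accumulates by 1 + 0.0850×32/360 = 1.0075556.
ILS growth factor: 1 + 0.0597×32/360 = 1.0053067.
So F = 0.49702 × 1.0075556 / 1.0053067 = 0.4981318 (NZD/ILS).
Quoted the other way: 1/0.4981318 = 2.0075 ILS per NZD.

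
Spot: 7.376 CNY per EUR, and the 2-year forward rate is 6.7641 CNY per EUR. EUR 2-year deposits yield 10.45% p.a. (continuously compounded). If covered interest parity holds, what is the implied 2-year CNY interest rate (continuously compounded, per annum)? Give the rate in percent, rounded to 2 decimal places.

T = 2 years.
By CIP, F/S equals the CNY-to-EUR growth ratio: 6.7641/7.376 = 0.9170418.
The EUR side grows by e^(0.1045×2) = 1.232445.
Hence g_CNY = 1.1302036.
Take logs: ln 1.1302036 / 2 = 0.061199, so 6.12%.

6.12%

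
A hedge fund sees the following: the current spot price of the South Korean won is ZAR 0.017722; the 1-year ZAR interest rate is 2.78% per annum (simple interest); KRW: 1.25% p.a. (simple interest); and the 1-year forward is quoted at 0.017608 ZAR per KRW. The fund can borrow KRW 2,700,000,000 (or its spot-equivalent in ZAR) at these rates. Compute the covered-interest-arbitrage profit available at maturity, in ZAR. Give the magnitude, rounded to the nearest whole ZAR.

T = 1 year.
Keep in KRW, deliver into the forward: 2,700,000,000·1.012500·0.017608 = ZAR 48,135,870.00.
Swap to ZAR now, deposit: 2,700,000,000·0.017722·1.027800 = ZAR 49,179,613.32.
The quoted forward undervalues KRW, so borrow KRW, convert to ZAR at spot, deposit the ZAR at 2.78%, and buy KRW forward at 0.017608 to cover the loan.
Arbitrage profit = |48,135,870.00 − 49,179,613.32| = ZAR 1,043,743.

ZAR 1,043,743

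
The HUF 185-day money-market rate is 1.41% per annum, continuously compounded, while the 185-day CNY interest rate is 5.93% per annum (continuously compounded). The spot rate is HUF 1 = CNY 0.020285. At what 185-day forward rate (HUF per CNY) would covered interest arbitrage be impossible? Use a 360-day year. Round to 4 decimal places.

T = 185/360 years.
CNY growth factor: e^(0.0593×185/360) = 1.03094268.
HUF growth factor: e^(0.0141×185/360) = 1.00727215.
Forward (CNY per HUF) = 0.020285 × 1.03094268 / 1.00727215 = 0.020761690.
Invert for HUF per CNY: 1 / 0.020761690 = 48.1656.

48.1656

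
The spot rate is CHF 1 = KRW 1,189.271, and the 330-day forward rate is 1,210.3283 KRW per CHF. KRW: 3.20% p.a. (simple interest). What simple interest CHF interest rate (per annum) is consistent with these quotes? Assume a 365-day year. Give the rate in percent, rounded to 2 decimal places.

1.22%

T = 330/365 years.
F/S = 1210.3283/1189.271 = 1.0177061 = (growth of KRW) / (growth of CHF).
The KRW side grows by 1 + 0.0320×330/365 = 1.0289315.
So the CHF growth factor = 1.0110301.
(1.0110301 − 1)/T = 0.012200, i.e. 1.22%.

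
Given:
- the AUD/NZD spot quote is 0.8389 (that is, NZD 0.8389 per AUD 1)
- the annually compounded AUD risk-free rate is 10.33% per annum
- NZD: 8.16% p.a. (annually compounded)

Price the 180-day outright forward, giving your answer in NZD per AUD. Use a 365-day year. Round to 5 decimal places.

T = 180/365 years.
Growth of 1 NZD over T: (1 + 0.0816)^(180/365) = 1.0394414.
Growth of 1 AUD over T: (1 + 0.1033)^(180/365) = 1.0496739.
CIP: F = S · (grow NZD)/(grow AUD) = 0.8389 × 1.0394414/1.0496739 = 0.8307222 NZD per AUD.

0.83072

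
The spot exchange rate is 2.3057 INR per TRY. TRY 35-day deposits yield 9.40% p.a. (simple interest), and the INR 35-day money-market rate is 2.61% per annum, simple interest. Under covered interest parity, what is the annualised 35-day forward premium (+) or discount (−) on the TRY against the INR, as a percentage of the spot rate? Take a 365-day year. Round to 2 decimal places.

-6.73%

T = 35/365 years.
No-arbitrage forward: 2.3057 × 1.0025027 / 1.0090137 = 2.2908217 INR/TRY.
Annualised premium = (F − S)/S × (1/T) = (2.2908217 − 2.3057)/2.3057 ÷ (35/365) = -6.73%.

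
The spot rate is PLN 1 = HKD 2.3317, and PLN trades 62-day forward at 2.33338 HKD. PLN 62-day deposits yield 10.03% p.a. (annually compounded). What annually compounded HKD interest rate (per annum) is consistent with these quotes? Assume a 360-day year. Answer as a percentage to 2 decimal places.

10.49%

T = 62/360 years.
By CIP, F/S equals the HKD-to-PLN growth ratio: 2.33338/2.3317 = 1.0007205.
PLN growth factor: (1 + 0.1003)^(62/360) = 1.0165977.
So the HKD growth factor = 1.0173302.
r = 1.0173302^(360/62) − 1 = 0.104911 → 10.49%.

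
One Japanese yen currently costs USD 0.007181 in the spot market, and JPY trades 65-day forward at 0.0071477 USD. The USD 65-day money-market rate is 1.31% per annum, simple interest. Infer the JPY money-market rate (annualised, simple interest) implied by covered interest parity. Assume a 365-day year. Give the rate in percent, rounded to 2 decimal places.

T = 65/365 years.
F/S = 0.0071477/0.007181 = 0.9953628 = (growth of USD) / (growth of JPY).
USD growth factor: 1 + 0.0131×65/365 = 1.0023329.
So the JPY growth factor = 1.0070026.
(1.0070026 − 1)/T = 0.039322, i.e. 3.93%.

3.93%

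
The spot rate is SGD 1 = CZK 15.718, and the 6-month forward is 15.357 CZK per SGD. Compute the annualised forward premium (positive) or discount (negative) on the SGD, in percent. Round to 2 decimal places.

-4.59%

T = 6/12 years.
(F − S)/S = (15.357 − 15.718)/15.718 = -0.0229673.
Per annum: -0.0229673 / (6/12) = -0.045935 = -4.59%.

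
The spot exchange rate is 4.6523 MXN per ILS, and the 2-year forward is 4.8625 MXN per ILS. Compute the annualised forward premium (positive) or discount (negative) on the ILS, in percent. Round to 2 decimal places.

T = 2 years.
ILS trades forward at +4.51820% vs spot over the period.
Annualise by dividing by T: 0.0451820 / 2 = 0.022591 → 2.26%.

+2.26%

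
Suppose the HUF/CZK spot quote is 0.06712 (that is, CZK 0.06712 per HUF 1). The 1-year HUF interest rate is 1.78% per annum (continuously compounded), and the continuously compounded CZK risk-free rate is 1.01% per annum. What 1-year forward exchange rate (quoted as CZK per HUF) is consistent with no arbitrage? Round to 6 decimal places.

0.066605

T = 1 year.
CZK growth factor: e^(0.0101×1) = 1.0101512.
HUF accumulates by e^(0.0178×1) = 1.0179594.
Forward (CZK per HUF) = 0.06712 × 1.0101512 / 1.0179594 = 0.06660516.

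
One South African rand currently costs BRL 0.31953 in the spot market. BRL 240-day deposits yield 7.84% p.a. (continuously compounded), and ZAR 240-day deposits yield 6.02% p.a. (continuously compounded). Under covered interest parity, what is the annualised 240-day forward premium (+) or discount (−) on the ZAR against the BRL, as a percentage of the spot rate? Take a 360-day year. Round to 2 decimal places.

T = 240/360 years.
No-arbitrage forward: 0.31953 × 1.0536567 / 1.0409496 = 0.32343057 BRL/ZAR.
Annualised premium = (F − S)/S × (1/T) = (0.32343057 − 0.31953)/0.31953 ÷ (240/360) = 1.83%.

+1.83%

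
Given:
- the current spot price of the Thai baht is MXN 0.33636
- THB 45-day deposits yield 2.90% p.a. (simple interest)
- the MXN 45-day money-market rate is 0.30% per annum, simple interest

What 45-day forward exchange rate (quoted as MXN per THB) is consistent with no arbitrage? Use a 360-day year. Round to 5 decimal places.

0.33527

T = 45/360 years.
MXN growth factor: 1 + 0.0030×45/360 = 1.000375.
THB accumulates by 1 + 0.0290×45/360 = 1.003625.
Forward (MXN per THB) = 0.33636 × 1.000375 / 1.003625 = 0.3352708.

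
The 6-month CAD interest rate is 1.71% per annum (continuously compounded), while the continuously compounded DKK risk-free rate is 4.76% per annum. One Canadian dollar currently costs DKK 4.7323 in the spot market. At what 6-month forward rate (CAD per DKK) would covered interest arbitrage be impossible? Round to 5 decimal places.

T = 6/12 years.
Growth of 1 DKK over T: e^(0.0476×6/12) = 1.0240855.
CAD growth factor: e^(0.0171×6/12) = 1.0085867.
CIP: F = S · (grow DKK)/(grow CAD) = 4.7323 × 1.0240855/1.0085867 = 4.805021 DKK per CAD.
Quoted the other way: 1/4.805021 = 0.20812 CAD per DKK.

0.20812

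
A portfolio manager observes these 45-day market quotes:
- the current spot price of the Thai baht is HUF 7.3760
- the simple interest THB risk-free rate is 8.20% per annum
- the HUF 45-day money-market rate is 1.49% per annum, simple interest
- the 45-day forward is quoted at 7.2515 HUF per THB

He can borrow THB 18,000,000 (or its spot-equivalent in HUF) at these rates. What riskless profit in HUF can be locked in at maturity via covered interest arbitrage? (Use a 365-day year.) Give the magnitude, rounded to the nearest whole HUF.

T = 45/365 years.
Invest the THB and cover forward: 18,000,000 × 1.01010958904 × 7.2515 = HUF 131,846,574.33.
Convert at spot and invest in HUF: 18,000,000 × 7.3760 × 1.0018369863 = HUF 133,011,893.00.
The quoted forward undervalues THB, so borrow THB, convert to HUF at spot, deposit the HUF at 1.49%, and buy THB forward at 7.2515 to cover the loan.
Arbitrage profit = |131,846,574.33 − 133,011,893.00| = HUF 1,165,319.

HUF 1,165,319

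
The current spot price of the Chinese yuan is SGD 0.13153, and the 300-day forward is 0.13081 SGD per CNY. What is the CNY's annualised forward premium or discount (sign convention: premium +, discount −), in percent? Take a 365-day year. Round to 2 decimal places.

-0.67%

T = 300/365 years.
CNY trades forward at -0.54740% vs spot over the period.
Annualise by dividing by T: -0.0054740 / (300/365) = -0.006660 → -0.67%.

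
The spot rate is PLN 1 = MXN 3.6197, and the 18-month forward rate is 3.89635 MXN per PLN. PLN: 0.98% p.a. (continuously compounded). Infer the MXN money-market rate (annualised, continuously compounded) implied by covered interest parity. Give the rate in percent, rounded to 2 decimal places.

5.89%

T = 18/12 years.
By CIP, F/S equals the MXN-to-PLN growth ratio: 3.89635/3.6197 = 1.0764290.
The PLN side grows by e^(0.0098×18/12) = 1.0148086.
So the MXN growth factor = 1.0923694.
r = ln(1.0923694)/(18/12) = 0.058899 → 5.89%.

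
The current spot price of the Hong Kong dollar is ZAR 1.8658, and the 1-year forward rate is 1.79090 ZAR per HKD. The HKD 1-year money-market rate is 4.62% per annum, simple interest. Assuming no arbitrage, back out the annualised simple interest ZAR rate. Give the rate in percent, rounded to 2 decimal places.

0.42%

T = 1 year.
F/S = 1.7909/1.8658 = 0.9598564 = (growth of ZAR) / (growth of HKD).
The HKD side grows by 1 + 0.0462×1 = 1.046200.
So the ZAR growth factor = 1.0042018.
r = (1.0042018 − 1)/1 = 0.004202 → 0.42%.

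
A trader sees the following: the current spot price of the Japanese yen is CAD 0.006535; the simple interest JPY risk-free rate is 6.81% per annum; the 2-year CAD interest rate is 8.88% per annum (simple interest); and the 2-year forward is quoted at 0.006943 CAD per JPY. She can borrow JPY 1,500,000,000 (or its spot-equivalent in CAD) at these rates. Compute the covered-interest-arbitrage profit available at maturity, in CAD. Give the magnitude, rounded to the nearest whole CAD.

T = 2 years.
Keep in JPY, deliver into the forward: 1,500,000,000·1.136200·0.006943 = CAD 11,832,954.90.
Swap to CAD now, deposit: 1,500,000,000·0.006535·1.177600 = CAD 11,543,424.00.
The quoted forward overvalues JPY, so borrow CAD, buy JPY at spot, deposit the JPY at 6.81%, and sell the proceeds forward at 0.006943.
The gap between the two covered legs is CAD 289,531.

CAD 289,531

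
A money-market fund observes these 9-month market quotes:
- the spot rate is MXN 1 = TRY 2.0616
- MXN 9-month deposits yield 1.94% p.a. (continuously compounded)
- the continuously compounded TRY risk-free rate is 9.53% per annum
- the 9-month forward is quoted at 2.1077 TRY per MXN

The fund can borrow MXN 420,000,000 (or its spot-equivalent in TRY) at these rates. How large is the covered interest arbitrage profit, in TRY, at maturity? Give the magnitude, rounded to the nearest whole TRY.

TRY 31,817,267

T = 9/12 years.
Route A — deposit MXN, sell forward: 420,000,000 × 1.0146563665 × 2.1077 = TRY 898,208,313.94.
Route B — convert at spot, deposit TRY: 420,000,000 × 2.0616 × 1.07409129808 = TRY 930,025,580.45.
The quoted forward undervalues MXN, so borrow MXN, convert to TRY at spot, deposit the TRY at 9.53%, and buy MXN forward at 2.1077 to cover the loan.
Arbitrage profit = |898,208,313.94 − 930,025,580.45| = TRY 31,817,267.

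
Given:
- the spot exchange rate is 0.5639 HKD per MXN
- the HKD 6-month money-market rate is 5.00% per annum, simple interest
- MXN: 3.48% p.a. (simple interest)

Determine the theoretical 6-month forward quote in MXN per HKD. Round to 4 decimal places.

1.7602

T = 6/12 years.
HKD growth factor: 1 + 0.0500×6/12 = 1.025000.
Growth of 1 MXN over T: 1 + 0.0348×6/12 = 1.017400.
So F = 0.5639 × 1.025000 / 1.017400 = 0.5681123 (HKD/MXN).
Quoted the other way: 1/0.5681123 = 1.7602 MXN per HKD.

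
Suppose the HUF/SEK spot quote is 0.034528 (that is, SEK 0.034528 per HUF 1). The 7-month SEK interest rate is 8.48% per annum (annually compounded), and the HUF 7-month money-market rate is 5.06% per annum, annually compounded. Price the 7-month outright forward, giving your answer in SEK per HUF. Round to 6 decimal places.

T = 7/12 years.
SEK accumulates by (1 + 0.0848)^(7/12) = 1.0486261.
HUF growth factor: (1 + 0.0506)^(7/12) = 1.0292127.
Forward (SEK per HUF) = 0.034528 × 1.0486261 / 1.0292127 = 0.03517928.

0.035179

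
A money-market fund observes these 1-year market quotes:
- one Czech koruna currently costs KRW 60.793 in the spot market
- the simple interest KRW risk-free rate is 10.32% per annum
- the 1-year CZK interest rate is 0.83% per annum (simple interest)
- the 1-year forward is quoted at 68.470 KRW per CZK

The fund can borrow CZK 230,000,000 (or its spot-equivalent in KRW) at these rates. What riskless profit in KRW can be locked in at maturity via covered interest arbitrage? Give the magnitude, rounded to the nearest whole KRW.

KRW 453,436,582

T = 1 year.
Route A — deposit CZK, sell forward: 230,000,000 × 1.008300 × 68.470 = KRW 15,878,809,230.00.
Route B — convert at spot, deposit KRW: 230,000,000 × 60.793 × 1.103200 = KRW 15,425,372,648.00.
The quoted forward overvalues CZK, so borrow KRW, buy CZK at spot, deposit the CZK at 0.83%, and sell the proceeds forward at 68.470.
The gap between the two covered legs is KRW 453,436,582.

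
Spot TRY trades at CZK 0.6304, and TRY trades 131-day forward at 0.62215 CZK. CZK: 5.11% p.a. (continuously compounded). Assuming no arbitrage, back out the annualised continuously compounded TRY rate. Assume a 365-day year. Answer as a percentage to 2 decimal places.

T = 131/365 years.
F/S = 0.62215/0.6304 = 0.9869131 = (growth of CZK) / (growth of TRY).
CZK growth factor: e^(0.0511×131/365) = 1.0185092.
That pins the TRY growth at 1.0320151.
Take logs: ln 1.0320151 / (131/365) = 0.087804, so 8.78%.

8.78%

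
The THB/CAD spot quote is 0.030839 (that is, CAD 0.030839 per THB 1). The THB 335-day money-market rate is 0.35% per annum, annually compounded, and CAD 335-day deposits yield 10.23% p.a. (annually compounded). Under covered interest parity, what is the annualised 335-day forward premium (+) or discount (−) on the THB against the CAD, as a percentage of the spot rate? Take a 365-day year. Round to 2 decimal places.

T = 335/365 years.
CIP forward (CAD per THB) = 0.030839 × 1.0935109/1.0032119 = 0.033614815.
(F − S)/S ÷ T = (0.033614815 − 0.030839)/0.030839/(335/365) = 0.098070 → 9.81%.

+9.81%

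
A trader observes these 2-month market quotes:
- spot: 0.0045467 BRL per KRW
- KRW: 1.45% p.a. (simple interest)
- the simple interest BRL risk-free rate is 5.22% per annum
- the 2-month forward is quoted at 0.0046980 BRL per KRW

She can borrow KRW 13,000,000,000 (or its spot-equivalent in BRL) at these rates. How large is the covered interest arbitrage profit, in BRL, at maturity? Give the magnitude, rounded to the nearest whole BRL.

BRL 1,600,264

T = 2/12 years.
Route A — deposit KRW, sell forward: 13,000,000,000 × 1.0024166667 × 0.0046980 = BRL 61,221,595.50.
Route B — convert at spot, deposit BRL: 13,000,000,000 × 0.0045467 × 1.008700 = BRL 59,621,331.77.
The quoted forward overvalues KRW, so borrow BRL, buy KRW at spot, deposit the KRW at 1.45%, and sell the proceeds forward at 0.0046980.
The gap between the two covered legs is BRL 1,600,264.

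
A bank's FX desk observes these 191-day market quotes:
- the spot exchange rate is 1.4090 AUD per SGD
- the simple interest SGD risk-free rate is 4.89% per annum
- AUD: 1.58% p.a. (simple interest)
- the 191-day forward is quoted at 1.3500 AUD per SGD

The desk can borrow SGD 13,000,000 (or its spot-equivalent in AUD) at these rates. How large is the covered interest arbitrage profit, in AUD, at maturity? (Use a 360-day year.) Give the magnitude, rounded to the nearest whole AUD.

T = 191/360 years.
Route A — deposit SGD, sell forward: 13,000,000 × 1.0259441667 × 1.3500 = AUD 18,005,320.13.
Route B — convert at spot, deposit AUD: 13,000,000 × 1.4090 × 1.0083827778 = AUD 18,470,547.34.
The quoted forward undervalues SGD, so borrow SGD, convert to AUD at spot, deposit the AUD at 1.58%, and buy SGD forward at 1.3500 to cover the loan.
Profit = 18,470,547.34 − 18,005,320.13 = AUD 465,227.

AUD 465,227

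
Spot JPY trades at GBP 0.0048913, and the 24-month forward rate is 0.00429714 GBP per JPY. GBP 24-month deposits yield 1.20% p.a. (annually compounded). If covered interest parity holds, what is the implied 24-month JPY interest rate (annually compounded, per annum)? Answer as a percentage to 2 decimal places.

T = 2 years.
F/S = 0.00429714/0.0048913 = 0.8785272 = (growth of GBP) / (growth of JPY).
The GBP side grows by (1 + 0.0120)^2 = 1.024144.
So the JPY growth factor = 1.165751.
Annualise: 1.165751^(1/2) − 1 = 0.079699 = 7.97%.

7.97%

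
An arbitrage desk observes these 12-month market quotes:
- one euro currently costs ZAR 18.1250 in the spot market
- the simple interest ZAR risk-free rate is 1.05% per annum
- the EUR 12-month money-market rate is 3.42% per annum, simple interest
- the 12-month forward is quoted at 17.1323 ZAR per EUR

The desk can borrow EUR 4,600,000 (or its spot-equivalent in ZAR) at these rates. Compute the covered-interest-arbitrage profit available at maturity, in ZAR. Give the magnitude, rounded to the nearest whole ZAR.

T = 1 year.
Invest the EUR and cover forward: 4,600,000 × 1.034200 × 17.1323 = ZAR 81,503,833.44.
Convert at spot and invest in ZAR: 4,600,000 × 18.1250 × 1.010500 = ZAR 84,250,437.50.
The quoted forward undervalues EUR, so borrow EUR, convert to ZAR at spot, deposit the ZAR at 1.05%, and buy EUR forward at 17.1323 to cover the loan.
The gap between the two covered legs is ZAR 2,746,604.

ZAR 2,746,604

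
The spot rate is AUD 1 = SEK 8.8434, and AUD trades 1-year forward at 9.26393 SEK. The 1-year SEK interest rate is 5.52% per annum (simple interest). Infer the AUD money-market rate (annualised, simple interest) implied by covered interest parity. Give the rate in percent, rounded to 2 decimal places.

0.73%

T = 1 year.
CIP gives F = S · g_SEK/g_AUD, so g_SEK/g_AUD = 9.26393/8.8434 = 1.0475530.
SEK growth factor: 1 + 0.0552×1 = 1.055200.
So the AUD growth factor = 1.0072999.
r = (1.0072999 − 1)/1 = 0.007300 → 0.73%.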